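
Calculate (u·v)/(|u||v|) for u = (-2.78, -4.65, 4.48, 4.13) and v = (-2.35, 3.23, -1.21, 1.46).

With u = (-2.78, -4.65, 4.48, 4.13), v = (-2.35, 3.23, -1.21, 1.46):
u·v = (-2.78)·(-2.35) + (-4.65)·3.23 + 4.48·(-1.21) + 4.13·1.46 = 6.533 + (-15.0195) + (-5.4208) + 6.0298 = -7.8775.
|u| = √((-2.78)² + (-4.65)² + 4.48² + 4.13²) = √(7.7284 + 21.6225 + 20.0704 + 17.0569) = √66.4782, |v| = √((-2.35)² + 3.23² + (-1.21)² + 1.46²) = √(5.5225 + 10.4329 + 1.4641 + 2.1316) = √19.5511.
cos θ = (u·v)/(|u||v|) = -7.8775/(√66.4782·√19.5511) ≈ -0.2185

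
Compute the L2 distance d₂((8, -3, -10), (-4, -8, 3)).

√(Σ(x_i - y_i)²) = √((8 - (-4))² + (-3 - (-8))² + (-10 - 3)²)
= √(12² + 5² + (-13)²) = √(144 + 25 + 169) = √338 ≈ 18.3848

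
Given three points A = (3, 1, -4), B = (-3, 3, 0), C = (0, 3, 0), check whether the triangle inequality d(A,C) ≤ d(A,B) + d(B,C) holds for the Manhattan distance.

d(A,B) = 6 + 2 + 4 = 12, d(B,C) = 3 + 0 + 0 = 3, d(A,C) = 3 + 2 + 4 = 9.
d(A,C) = 9 ≤ 12 + 3 = 15. Triangle inequality is satisfied.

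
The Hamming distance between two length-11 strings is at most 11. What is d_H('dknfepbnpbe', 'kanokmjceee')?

Differing positions: 1, 2, 4, 5, 6, 7, 8, 9, 10. Hamming distance = 9. The maximum possible Hamming distance for length-11 strings is 11, so d_H/11 = 9/11 ≈ 0.8182.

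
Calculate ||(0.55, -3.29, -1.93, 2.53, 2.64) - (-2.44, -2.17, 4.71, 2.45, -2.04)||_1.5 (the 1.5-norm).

(Σ|x_i - y_i|^1.5)^(1/1.5) = (|0.55 - (-2.44)|^1.5 + |-3.29 - (-2.17)|^1.5 + |-1.93 - 4.71|^1.5 + |2.53 - 2.45|^1.5 + |2.64 - (-2.04)|^1.5)^(1/1.5)
= (2.99^1.5 + 1.12^1.5 + 6.64^1.5 + 0.08^1.5 + 4.68^1.5)^(1/1.5) ≈ (5.1702 + 1.1853 + 17.1101 + 0.0226 + 10.1244)^(1/1.5) = (33.6126)^(1/1.5) ≈ 10.4152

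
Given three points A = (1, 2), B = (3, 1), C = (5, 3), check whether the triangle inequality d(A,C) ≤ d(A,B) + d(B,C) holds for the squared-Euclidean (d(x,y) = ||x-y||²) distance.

d(A,B) = 2² + 1² = 5, d(B,C) = 2² + 2² = 8, d(A,C) = 4² + 1² = 17.
d(A,C) = 17 > 5 + 8 = 13. Triangle inequality is VIOLATED. (Squared-Euclidean is not a metric — this is a counterexample.)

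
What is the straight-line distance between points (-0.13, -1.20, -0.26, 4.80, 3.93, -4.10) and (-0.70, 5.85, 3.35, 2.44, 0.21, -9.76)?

√(Σ(x_i - y_i)²) = √((-0.13 - (-0.7))² + (-1.2 - 5.85)² + (-0.26 - 3.35)² + (4.8 - 2.44)² + (3.93 - 0.21)² + (-4.1 - (-9.76))²)
= √(0.57² + (-7.05)² + (-3.61)² + 2.36² + 3.72² + 5.66²) = √(0.3249 + 49.7025 + 13.0321 + 5.5696 + 13.8384 + 32.0356) = √114.5031 ≈ 10.7006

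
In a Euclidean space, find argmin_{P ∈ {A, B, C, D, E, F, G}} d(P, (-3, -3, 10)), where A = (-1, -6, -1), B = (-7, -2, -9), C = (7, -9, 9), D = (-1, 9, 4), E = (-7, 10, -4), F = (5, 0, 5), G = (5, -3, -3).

Distances: d(A) ≈ 11.5758, d(B) ≈ 19.4422, d(C) ≈ 11.7047, d(D) ≈ 13.5647, d(E) ≈ 19.5192, d(F) ≈ 9.8995, d(G) ≈ 15.2643. Nearest: F = (5, 0, 5) with distance 9.8995.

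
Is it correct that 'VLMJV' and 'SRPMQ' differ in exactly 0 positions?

Differing positions: 1, 2, 3, 4, 5. Hamming distance = 5, so the claim that d_H = 0 is false.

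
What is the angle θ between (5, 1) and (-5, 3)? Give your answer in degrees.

With u = (5, 1), v = (-5, 3):
u·v = 5·(-5) + 1·3 = (-25) + 3 = -22.
|u| = √(5² + 1²) = √26, |v| = √((-5)² + 3²) = √34, so |u||v| = √(26·34) = √884.
cos θ = (u·v)/(|u||v|) = -22/√884 ≈ -0.73994
θ = arccos(-0.73994) ≈ 137.73°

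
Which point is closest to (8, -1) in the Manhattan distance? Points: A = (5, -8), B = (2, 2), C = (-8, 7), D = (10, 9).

Distances: d(A) = 10, d(B) = 9, d(C) = 24, d(D) = 12. Nearest: B = (2, 2) with distance 9.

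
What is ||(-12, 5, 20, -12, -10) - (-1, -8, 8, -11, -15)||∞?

max(|x_i - y_i|) = max(|-12 - (-1)|, |5 - (-8)|, |20 - 8|, |-12 - (-11)|, |-10 - (-15)|) = max(11, 13, 12, 1, 5) = 13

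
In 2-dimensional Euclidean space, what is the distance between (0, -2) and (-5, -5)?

√(Σ(x_i - y_i)²) = √((0 - (-5))² + (-2 - (-5))²)
= √(5² + 3²) = √(25 + 9) = √34 ≈ 5.831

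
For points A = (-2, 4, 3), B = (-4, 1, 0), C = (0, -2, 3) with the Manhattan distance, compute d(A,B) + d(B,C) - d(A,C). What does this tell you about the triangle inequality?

d(A,B) = 2 + 3 + 3 = 8, d(B,C) = 4 + 3 + 3 = 10, d(A,C) = 2 + 6 + 0 = 8.
d(A,B) + d(B,C) - d(A,C) = 8 + 10 - 8 = 18 - 8 = 10. This is ≥ 0, so the triangle inequality holds for these points.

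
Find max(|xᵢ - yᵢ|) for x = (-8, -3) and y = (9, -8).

max(|x_i - y_i|) = max(|-8 - 9|, |-3 - (-8)|) = max(17, 5) = 17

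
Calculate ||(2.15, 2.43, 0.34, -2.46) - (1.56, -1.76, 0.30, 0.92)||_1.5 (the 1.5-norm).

(Σ|x_i - y_i|^1.5)^(1/1.5) = (|2.15 - 1.56|^1.5 + |2.43 - (-1.76)|^1.5 + |0.34 - 0.3|^1.5 + |-2.46 - 0.92|^1.5)^(1/1.5)
= (0.59^1.5 + 4.19^1.5 + 0.04^1.5 + 3.38^1.5)^(1/1.5) ≈ (0.4532 + 8.5767 + 0.008 + 6.2141)^(1/1.5) = (15.252)^(1/1.5) ≈ 6.1501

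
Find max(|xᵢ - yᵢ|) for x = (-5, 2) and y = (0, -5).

max(|x_i - y_i|) = max(|-5 - 0|, |2 - (-5)|) = max(5, 7) = 7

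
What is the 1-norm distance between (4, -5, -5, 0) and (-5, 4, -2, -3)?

Σ|x_i - y_i| = |4 - (-5)| + |-5 - 4| + |-5 - (-2)| + |0 - (-3)| = 9 + 9 + 3 + 3 = 24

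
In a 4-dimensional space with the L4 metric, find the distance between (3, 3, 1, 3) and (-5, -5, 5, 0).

(Σ|x_i - y_i|^4)^(1/4) = (|3 - (-5)|^4 + |3 - (-5)|^4 + |1 - 5|^4 + |3 - 0|^4)^(1/4)
= (8^4 + 8^4 + 4^4 + 3^4)^(1/4) = (4096 + 4096 + 256 + 81)^(1/4) = (8529)^(1/4) ≈ 9.61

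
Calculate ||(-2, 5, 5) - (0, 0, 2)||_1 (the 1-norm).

Σ|x_i - y_i| = |-2 - 0| + |5 - 0| + |5 - 2| = 2 + 5 + 3 = 10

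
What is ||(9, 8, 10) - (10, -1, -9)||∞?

max(|x_i - y_i|) = max(|9 - 10|, |8 - (-1)|, |10 - (-9)|) = max(1, 9, 19) = 19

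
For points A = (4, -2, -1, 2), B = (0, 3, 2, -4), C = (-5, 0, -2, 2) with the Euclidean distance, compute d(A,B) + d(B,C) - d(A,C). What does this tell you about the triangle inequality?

d(A,B) = √(4² + 5² + 3² + 6²) = √86 ≈ 9.2736, d(B,C) = √(5² + 3² + 4² + 6²) = √86 ≈ 9.2736, d(A,C) = √(9² + 2² + 1² + 0²) = √86 ≈ 9.2736.
d(A,B) + d(B,C) - d(A,C) = 9.2736 + 9.2736 - 9.2736 = 18.5472 - 9.2736 = 9.2736 (to 4 decimal places). This is ≥ 0, so the triangle inequality holds for these points.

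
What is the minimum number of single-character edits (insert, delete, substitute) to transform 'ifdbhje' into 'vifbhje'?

Let D[i][j] be the edit distance between the first i characters of 'ifdbhje' and the first j characters of 'vifbhje', with D[i][0] = i, D[0][j] = j, and D[i][j] = D[i-1][j-1] if the characters match, else 1 + min(D[i-1][j], D[i][j-1], D[i-1][j-1]). Filling the table (rows: prefixes of 'ifdbhje', columns: prefixes of 'vifbhje'):
     ε  v  i  f  b  h  j  e
  ε  0  1  2  3  4  5  6  7
  i  1  1  1  2  3  4  5  6
  f  2  2  2  1  2  3  4  5
  d  3  3  3  2  2  3  4  5
  b  4  4  4  3  2  3  4  5
  h  5  5  5  4  3  2  3  4
  j  6  6  6  5  4  3  2  3
  e  7  7  7  6  5  4  3  2
The bottom-right entry gives D[7][7] = 2, so no sequence of fewer than 2 edits works. Backtracking through the table gives one optimal edit sequence (2 edits):
  ifdbhje → vifdbhje (ins v @1)
  vifdbhje → vifbhje (del d @4)
Edit distance = 2.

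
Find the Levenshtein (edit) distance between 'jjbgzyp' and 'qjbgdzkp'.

Let D[i][j] be the edit distance between the first i characters of 'jjbgzyp' and the first j characters of 'qjbgdzkp', with D[i][0] = i, D[0][j] = j, and D[i][j] = D[i-1][j-1] if the characters match, else 1 + min(D[i-1][j], D[i][j-1], D[i-1][j-1]). Filling the table (rows: prefixes of 'jjbgzyp', columns: prefixes of 'qjbgdzkp'):
     ε  q  j  b  g  d  z  k  p
  ε  0  1  2  3  4  5  6  7  8
  j  1  1  1  2  3  4  5  6  7
  j  2  2  1  2  3  4  5  6  7
  b  3  3  2  1  2  3  4  5  6
  g  4  4  3  2  1  2  3  4  5
  z  5  5  4  3  2  2  2  3  4
  y  6  6  5  4  3  3  3  3  4
  p  7  7  6  5  4  4  4  4  3
The bottom-right entry gives D[7][8] = 3, so no sequence of fewer than 3 edits works. Backtracking through the table gives one optimal edit sequence (3 edits):
  jjbgzyp → qjbgzyp (sub j→q @1)
  qjbgzyp → qjbgdzyp (ins d @5)
  qjbgdzyp → qjbgdzkp (sub y→k @7)
Edit distance = 3.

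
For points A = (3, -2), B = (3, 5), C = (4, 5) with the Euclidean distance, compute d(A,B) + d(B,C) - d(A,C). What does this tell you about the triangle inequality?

d(A,B) = √(0² + 7²) = √49 = 7, d(B,C) = √(1² + 0²) = √1 = 1, d(A,C) = √(1² + 7²) = √50 ≈ 7.0711.
d(A,B) + d(B,C) - d(A,C) = 7 + 1 - 7.0711 = 8 - 7.0711 = 0.9289 (to 4 decimal places). This is ≥ 0, so the triangle inequality holds for these points.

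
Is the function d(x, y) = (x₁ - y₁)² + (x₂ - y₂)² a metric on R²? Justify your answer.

No. The squared Euclidean distance fails the triangle inequality. Counterexample: x = (0, 0), y = (4, 2), z = (8, 4). d(x,z) = 8² + 4² = 80, but d(x,y) + d(y,z) = (4² + 2²) + (4² + 2²) = 20 + 20 = 40. Since 80 > 40, the triangle inequality is violated. (Note: √d, the ordinary Euclidean distance, IS a metric.)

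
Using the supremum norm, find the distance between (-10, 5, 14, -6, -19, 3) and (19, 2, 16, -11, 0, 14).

max(|x_i - y_i|) = max(|-10 - 19|, |5 - 2|, |14 - 16|, |-6 - (-11)|, |-19 - 0|, |3 - 14|) = max(29, 3, 2, 5, 19, 11) = 29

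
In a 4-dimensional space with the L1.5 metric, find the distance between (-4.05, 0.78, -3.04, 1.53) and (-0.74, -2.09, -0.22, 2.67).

(Σ|x_i - y_i|^1.5)^(1/1.5) = (|-4.05 - (-0.74)|^1.5 + |0.78 - (-2.09)|^1.5 + |-3.04 - (-0.22)|^1.5 + |1.53 - 2.67|^1.5)^(1/1.5)
= (3.31^1.5 + 2.87^1.5 + 2.82^1.5 + 1.14^1.5)^(1/1.5) ≈ (6.022 + 4.8621 + 4.7356 + 1.2172)^(1/1.5) = (16.8369)^(1/1.5) ≈ 6.5691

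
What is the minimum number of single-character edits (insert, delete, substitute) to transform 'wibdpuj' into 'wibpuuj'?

Let D[i][j] be the edit distance between the first i characters of 'wibdpuj' and the first j characters of 'wibpuuj', with D[i][0] = i, D[0][j] = j, and D[i][j] = D[i-1][j-1] if the characters match, else 1 + min(D[i-1][j], D[i][j-1], D[i-1][j-1]). Filling the table (rows: prefixes of 'wibdpuj', columns: prefixes of 'wibpuuj'):
     ε  w  i  b  p  u  u  j
  ε  0  1  2  3  4  5  6  7
  w  1  0  1  2  3  4  5  6
  i  2  1  0  1  2  3  4  5
  b  3  2  1  0  1  2  3  4
  d  4  3  2  1  1  2  3  4
  p  5  4  3  2  1  2  3  4
  u  6  5  4  3  2  1  2  3
  j  7  6  5  4  3  2  2  2
The bottom-right entry gives D[7][7] = 2, so no sequence of fewer than 2 edits works. Backtracking through the table gives one optimal edit sequence (2 edits):
  wibdpuj → wibppuj (sub d→p @4)
  wibppuj → wibpuuj (sub p→u @5)
Edit distance = 2.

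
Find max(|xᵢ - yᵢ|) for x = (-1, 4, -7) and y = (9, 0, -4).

max(|x_i - y_i|) = max(|-1 - 9|, |4 - 0|, |-7 - (-4)|) = max(10, 4, 3) = 10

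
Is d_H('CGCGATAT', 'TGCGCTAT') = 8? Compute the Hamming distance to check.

Differing positions: 1, 5. Hamming distance = 2, so the claim that d_H = 8 is false.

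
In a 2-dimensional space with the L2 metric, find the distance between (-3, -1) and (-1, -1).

(Σ|x_i - y_i|^2)^(1/2) = (|-3 - (-1)|^2 + |-1 - (-1)|^2)^(1/2)
= (2^2 + 0^2)^(1/2) = (4 + 0)^(1/2) = (4)^(1/2) = 2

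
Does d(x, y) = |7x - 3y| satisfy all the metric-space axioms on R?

No. d fails symmetry: d(3, 9) = |7·3 - 3·9| = |-6| = 6, but d(9, 3) = |7·9 - 3·3| = |54| = 54. Since 6 ≠ 54, d(x,y) ≠ d(y,x) in general.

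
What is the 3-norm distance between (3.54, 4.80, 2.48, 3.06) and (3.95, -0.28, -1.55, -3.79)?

(Σ|x_i - y_i|^3)^(1/3) = (|3.54 - 3.95|^3 + |4.8 - (-0.28)|^3 + |2.48 - (-1.55)|^3 + |3.06 - (-3.79)|^3)^(1/3)
= (0.41^3 + 5.08^3 + 4.03^3 + 6.85^3)^(1/3) ≈ (0.0689 + 131.0965 + 65.4508 + 321.4191)^(1/3) = (518.0353)^(1/3) ≈ 8.0313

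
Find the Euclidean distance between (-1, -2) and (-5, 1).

√(Σ(x_i - y_i)²) = √((-1 - (-5))² + (-2 - 1)²)
= √(4² + (-3)²) = √(16 + 9) = √25 = 5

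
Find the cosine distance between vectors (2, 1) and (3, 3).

With u = (2, 1), v = (3, 3):
u·v = 2·3 + 1·3 = 6 + 3 = 9.
|u| = √(2² + 1²) = √5, |v| = √(3² + 3²) = √18, so |u||v| = √(5·18) = √90.
cos θ = (u·v)/(|u||v|) = 9/√90 ≈ 0.9487
Cosine distance = 1 - cos θ ≈ 1 - 0.9487 = 0.0513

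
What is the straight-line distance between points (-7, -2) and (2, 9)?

√(Σ(x_i - y_i)²) = √((-7 - 2)² + (-2 - 9)²)
= √((-9)² + (-11)²) = √(81 + 121) = √202 ≈ 14.2127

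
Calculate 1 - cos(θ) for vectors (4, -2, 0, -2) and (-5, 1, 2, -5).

With u = (4, -2, 0, -2), v = (-5, 1, 2, -5):
u·v = 4·(-5) + (-2)·1 + 0·2 + (-2)·(-5) = (-20) + (-2) + 0 + 10 = -12.
|u| = √(4² + (-2)² + 0² + (-2)²) = √24, |v| = √((-5)² + 1² + 2² + (-5)²) = √55, so |u||v| = √(24·55) = √1320.
cos θ = (u·v)/(|u||v|) = -12/√1320 ≈ -0.3303
Cosine distance = 1 - cos θ ≈ 1 - (-0.3303) = 1.3303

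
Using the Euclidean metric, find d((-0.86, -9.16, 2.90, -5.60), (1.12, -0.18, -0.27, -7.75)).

√(Σ(x_i - y_i)²) = √((-0.86 - 1.12)² + (-9.16 - (-0.18))² + (2.9 - (-0.27))² + (-5.6 - (-7.75))²)
= √((-1.98)² + (-8.98)² + 3.17² + 2.15²) = √(3.9204 + 80.6404 + 10.0489 + 4.6225) = √99.2322 ≈ 9.9615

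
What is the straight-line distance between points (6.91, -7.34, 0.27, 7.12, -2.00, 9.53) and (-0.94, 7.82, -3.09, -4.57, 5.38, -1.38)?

√(Σ(x_i - y_i)²) = √((6.91 - (-0.94))² + (-7.34 - 7.82)² + (0.27 - (-3.09))² + (7.12 - (-4.57))² + (-2 - 5.38)² + (9.53 - (-1.38))²)
= √(7.85² + (-15.16)² + 3.36² + 11.69² + (-7.38)² + 10.91²) = √(61.6225 + 229.8256 + 11.2896 + 136.6561 + 54.4644 + 119.0281) = √612.8863 ≈ 24.7565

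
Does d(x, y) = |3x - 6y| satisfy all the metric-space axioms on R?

No. d fails symmetry: d(6, 3) = |3·6 - 6·3| = |0| = 0, but d(3, 6) = |3·3 - 6·6| = |-27| = 27. Since 0 ≠ 27, d(x,y) ≠ d(y,x) in general.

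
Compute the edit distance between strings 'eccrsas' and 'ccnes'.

Let D[i][j] be the edit distance between the first i characters of 'eccrsas' and the first j characters of 'ccnes', with D[i][0] = i, D[0][j] = j, and D[i][j] = D[i-1][j-1] if the characters match, else 1 + min(D[i-1][j], D[i][j-1], D[i-1][j-1]). Filling the table (rows: prefixes of 'eccrsas', columns: prefixes of 'ccnes'):
     ε  c  c  n  e  s
  ε  0  1  2  3  4  5
  e  1  1  2  3  3  4
  c  2  1  1  2  3  4
  c  3  2  1  2  3  4
  r  4  3  2  2  3  4
  s  5  4  3  3  3  3
  a  6  5  4  4  4  4
  s  7  6  5  5  5  4
The bottom-right entry gives D[7][5] = 4, so no sequence of fewer than 4 edits works. Backtracking through the table gives one optimal edit sequence (4 edits):
  eccrsas → ccrsas (del e @1)
  ccrsas → ccsas (del r @3)
  ccsas → ccnas (sub s→n @3)
  ccnas → ccnes (sub a→e @4)
Edit distance = 4.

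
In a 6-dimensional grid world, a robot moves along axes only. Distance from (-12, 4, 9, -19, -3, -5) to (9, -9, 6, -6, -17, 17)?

Σ|x_i - y_i| = |-12 - 9| + |4 - (-9)| + |9 - 6| + |-19 - (-6)| + |-3 - (-17)| + |-5 - 17| = 21 + 13 + 3 + 13 + 14 + 22 = 86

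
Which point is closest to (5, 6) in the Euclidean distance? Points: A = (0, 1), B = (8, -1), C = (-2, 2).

Distances: d(A) ≈ 7.0711, d(B) ≈ 7.6158, d(C) ≈ 8.0623. Nearest: A = (0, 1) with distance 7.0711.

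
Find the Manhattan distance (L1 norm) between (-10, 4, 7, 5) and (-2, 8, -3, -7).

Σ|x_i - y_i| = |-10 - (-2)| + |4 - 8| + |7 - (-3)| + |5 - (-7)| = 8 + 4 + 10 + 12 = 34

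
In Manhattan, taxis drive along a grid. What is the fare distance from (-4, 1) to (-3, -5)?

Σ|x_i - y_i| = |-4 - (-3)| + |1 - (-5)| = 1 + 6 = 7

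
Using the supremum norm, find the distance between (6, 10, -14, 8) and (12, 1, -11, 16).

max(|x_i - y_i|) = max(|6 - 12|, |10 - 1|, |-14 - (-11)|, |8 - 16|) = max(6, 9, 3, 8) = 9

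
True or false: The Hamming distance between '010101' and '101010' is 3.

Differing positions: 1, 2, 3, 4, 5, 6. Hamming distance = 6, so the claim that d_H = 3 is false.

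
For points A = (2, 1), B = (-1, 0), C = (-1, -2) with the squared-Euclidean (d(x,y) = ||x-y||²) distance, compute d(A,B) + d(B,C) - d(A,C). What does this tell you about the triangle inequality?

d(A,B) = 3² + 1² = 10, d(B,C) = 0² + 2² = 4, d(A,C) = 3² + 3² = 18.
d(A,B) + d(B,C) - d(A,C) = 10 + 4 - 18 = 14 - 18 = -4. This is < 0, so the triangle inequality FAILS for these points (squared-Euclidean is not a metric).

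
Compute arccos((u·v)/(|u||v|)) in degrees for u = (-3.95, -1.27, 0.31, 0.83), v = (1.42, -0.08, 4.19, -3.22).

With u = (-3.95, -1.27, 0.31, 0.83), v = (1.42, -0.08, 4.19, -3.22):
u·v = (-3.95)·1.42 + (-1.27)·(-0.08) + 0.31·4.19 + 0.83·(-3.22) = (-5.609) + 0.1016 + 1.2989 + (-2.6726) = -6.8811.
|u| = √((-3.95)² + (-1.27)² + 0.31² + 0.83²) = √(15.6025 + 1.6129 + 0.0961 + 0.6889) = √18.0004, |v| = √(1.42² + (-0.08)² + 4.19² + (-3.22)²) = √(2.0164 + 0.0064 + 17.5561 + 10.3684) = √29.9473.
cos θ = (u·v)/(|u||v|) = -6.8811/(√18.0004·√29.9473) ≈ -0.296373
θ = arccos(-0.296373) ≈ 107.24°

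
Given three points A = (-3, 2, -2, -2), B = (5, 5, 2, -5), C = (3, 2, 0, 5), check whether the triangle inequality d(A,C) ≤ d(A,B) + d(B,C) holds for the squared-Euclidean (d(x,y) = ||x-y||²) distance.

d(A,B) = 8² + 3² + 4² + 3² = 98, d(B,C) = 2² + 3² + 2² + 10² = 117, d(A,C) = 6² + 0² + 2² + 7² = 89.
d(A,C) = 89 ≤ 98 + 117 = 215. Triangle inequality is satisfied.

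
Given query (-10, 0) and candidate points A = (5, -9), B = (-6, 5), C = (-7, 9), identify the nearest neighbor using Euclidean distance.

Distances: d(A) ≈ 17.4929, d(B) ≈ 6.4031, d(C) ≈ 9.4868. Nearest: B = (-6, 5) with distance 6.4031.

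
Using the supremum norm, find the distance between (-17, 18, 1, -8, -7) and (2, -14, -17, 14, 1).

max(|x_i - y_i|) = max(|-17 - 2|, |18 - (-14)|, |1 - (-17)|, |-8 - 14|, |-7 - 1|) = max(19, 32, 18, 22, 8) = 32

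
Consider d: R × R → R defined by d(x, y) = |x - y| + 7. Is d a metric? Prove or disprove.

No. d fails identity of indiscernibles (specifically d(x,x) = 0): d(6, 6) = |6 - 6| + 7 = 0 + 7 = 7 ≠ 0.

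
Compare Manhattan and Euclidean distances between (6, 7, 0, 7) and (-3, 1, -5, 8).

L1 = |6 - (-3)| + |7 - 1| + |0 - (-5)| + |7 - 8| = 9 + 6 + 5 + 1 = 21
L2 = √(9² + 6² + 5² + 1²) = √143 ≈ 11.9583
L1 ≥ L2 always (equality iff movement is along one axis); L1 > L2 here.
Ratio L1/L2 = 21/√143 ≈ 1.7561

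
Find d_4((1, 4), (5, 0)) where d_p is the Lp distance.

(Σ|x_i - y_i|^4)^(1/4) = (|1 - 5|^4 + |4 - 0|^4)^(1/4)
= (4^4 + 4^4)^(1/4) = (256 + 256)^(1/4) = (512)^(1/4) ≈ 4.7568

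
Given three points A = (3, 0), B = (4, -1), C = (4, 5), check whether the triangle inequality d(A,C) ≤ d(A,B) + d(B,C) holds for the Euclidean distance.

d(A,B) = √(1² + 1²) = √2 ≈ 1.4142, d(B,C) = √(0² + 6²) = √36 = 6, d(A,C) = √(1² + 5²) = √26 ≈ 5.099.
d(A,C) ≈ 5.099 ≤ 1.4142 + 6 = 7.4142. Triangle inequality is satisfied.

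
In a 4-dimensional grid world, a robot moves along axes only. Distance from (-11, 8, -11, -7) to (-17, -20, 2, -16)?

Σ|x_i - y_i| = |-11 - (-17)| + |8 - (-20)| + |-11 - 2| + |-7 - (-16)| = 6 + 28 + 13 + 9 = 56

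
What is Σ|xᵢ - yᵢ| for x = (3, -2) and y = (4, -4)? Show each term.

Σ|x_i - y_i| = |3 - 4| + |-2 - (-4)| = 1 + 2 = 3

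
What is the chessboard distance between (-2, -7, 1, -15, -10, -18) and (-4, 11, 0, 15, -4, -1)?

max(|x_i - y_i|) = max(|-2 - (-4)|, |-7 - 11|, |1 - 0|, |-15 - 15|, |-10 - (-4)|, |-18 - (-1)|) = max(2, 18, 1, 30, 6, 17) = 30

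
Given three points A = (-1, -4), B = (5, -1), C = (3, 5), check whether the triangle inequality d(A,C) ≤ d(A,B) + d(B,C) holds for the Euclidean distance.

d(A,B) = √(6² + 3²) = √45 ≈ 6.7082, d(B,C) = √(2² + 6²) = √40 ≈ 6.3246, d(A,C) = √(4² + 9²) = √97 ≈ 9.8489.
d(A,C) ≈ 9.8489 ≤ 6.7082 + 6.3246 = 13.0328. Triangle inequality is satisfied.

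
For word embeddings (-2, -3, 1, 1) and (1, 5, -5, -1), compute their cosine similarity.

With u = (-2, -3, 1, 1), v = (1, 5, -5, -1):
u·v = (-2)·1 + (-3)·5 + 1·(-5) + 1·(-1) = (-2) + (-15) + (-5) + (-1) = -23.
|u| = √((-2)² + (-3)² + 1² + 1²) = √15, |v| = √(1² + 5² + (-5)² + (-1)²) = √52, so |u||v| = √(15·52) = √780.
cos θ = (u·v)/(|u||v|) = -23/√780 ≈ -0.8235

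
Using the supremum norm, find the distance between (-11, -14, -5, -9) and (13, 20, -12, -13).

max(|x_i - y_i|) = max(|-11 - 13|, |-14 - 20|, |-5 - (-12)|, |-9 - (-13)|) = max(24, 34, 7, 4) = 34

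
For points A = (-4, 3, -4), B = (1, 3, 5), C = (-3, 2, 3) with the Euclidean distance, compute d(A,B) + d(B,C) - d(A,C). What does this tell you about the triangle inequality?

d(A,B) = √(5² + 0² + 9²) = √106 ≈ 10.2956, d(B,C) = √(4² + 1² + 2²) = √21 ≈ 4.5826, d(A,C) = √(1² + 1² + 7²) = √51 ≈ 7.1414.
d(A,B) + d(B,C) - d(A,C) = 10.2956 + 4.5826 - 7.1414 = 14.8782 - 7.1414 = 7.7368 (to 4 decimal places). This is ≥ 0, so the triangle inequality holds for these points.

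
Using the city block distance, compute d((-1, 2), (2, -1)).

Σ|x_i - y_i| = |-1 - 2| + |2 - (-1)| = 3 + 3 = 6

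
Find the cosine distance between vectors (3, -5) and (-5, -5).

With u = (3, -5), v = (-5, -5):
u·v = 3·(-5) + (-5)·(-5) = (-15) + 25 = 10.
|u| = √(3² + (-5)²) = √34, |v| = √((-5)² + (-5)²) = √50, so |u||v| = √(34·50) = √1700.
cos θ = (u·v)/(|u||v|) = 10/√1700 ≈ 0.2425
Cosine distance = 1 - cos θ ≈ 1 - 0.2425 = 0.7575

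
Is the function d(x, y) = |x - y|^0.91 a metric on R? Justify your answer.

Yes. With 0 < p = 0.91 ≤ 1, d(x,y) = |x-y|^0.91 is a metric on R. Non-negativity and symmetry are immediate; |x-y|^0.91 = 0 ⟺ |x-y| = 0 ⟺ x = y. For the triangle inequality, the function t ↦ t^0.91 is subadditive on [0,∞) when p ≤ 1, so |x-z|^0.91 ≤ (|x-y| + |y-z|)^0.91 ≤ |x-y|^0.91 + |y-z|^0.91.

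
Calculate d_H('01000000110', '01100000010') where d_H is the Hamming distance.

Differing positions: 3, 9. Hamming distance = 2.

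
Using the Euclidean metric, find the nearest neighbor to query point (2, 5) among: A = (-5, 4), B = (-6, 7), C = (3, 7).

Distances: d(A) ≈ 7.0711, d(B) ≈ 8.2462, d(C) ≈ 2.2361. Nearest: C = (3, 7) with distance 2.2361.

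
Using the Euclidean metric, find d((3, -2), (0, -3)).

√(Σ(x_i - y_i)²) = √((3 - 0)² + (-2 - (-3))²)
= √(3² + 1²) = √(9 + 1) = √10 ≈ 3.1623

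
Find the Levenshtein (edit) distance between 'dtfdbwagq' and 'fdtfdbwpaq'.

Let D[i][j] be the edit distance between the first i characters of 'dtfdbwagq' and the first j characters of 'fdtfdbwpaq', with D[i][0] = i, D[0][j] = j, and D[i][j] = D[i-1][j-1] if the characters match, else 1 + min(D[i-1][j], D[i][j-1], D[i-1][j-1]). Filling the table (rows: prefixes of 'dtfdbwagq', columns: prefixes of 'fdtfdbwpaq'):
     ε  f  d  t  f  d  b  w  p  a  q
  ε  0  1  2  3  4  5  6  7  8  9 10
  d  1  1  1  2  3  4  5  6  7  8  9
  t  2  2  2  1  2  3  4  5  6  7  8
  f  3  2  3  2  1  2  3  4  5  6  7
  d  4  3  2  3  2  1  2  3  4  5  6
  b  5  4  3  3  3  2  1  2  3  4  5
  w  6  5  4  4  4  3  2  1  2  3  4
  a  7  6  5  5  5  4  3  2  2  2  3
  g  8  7  6  6  6  5  4  3  3  3  3
  q  9  8  7  7  7  6  5  4  4  4  3
The bottom-right entry gives D[9][10] = 3, so no sequence of fewer than 3 edits works. Backtracking through the table gives one optimal edit sequence (3 edits):
  dtfdbwagq → fdtfdbwagq (ins f @1)
  fdtfdbwagq → fdtfdbwpgq (sub a→p @8)
  fdtfdbwpgq → fdtfdbwpaq (sub g→a @9)
Edit distance = 3.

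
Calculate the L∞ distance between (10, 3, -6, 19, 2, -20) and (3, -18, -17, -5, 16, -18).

max(|x_i - y_i|) = max(|10 - 3|, |3 - (-18)|, |-6 - (-17)|, |19 - (-5)|, |2 - 16|, |-20 - (-18)|) = max(7, 21, 11, 24, 14, 2) = 24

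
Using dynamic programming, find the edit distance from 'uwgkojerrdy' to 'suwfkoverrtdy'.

Let D[i][j] be the edit distance between the first i characters of 'uwgkojerrdy' and the first j characters of 'suwfkoverrtdy', with D[i][0] = i, D[0][j] = j, and D[i][j] = D[i-1][j-1] if the characters match, else 1 + min(D[i-1][j], D[i][j-1], D[i-1][j-1]). Filling the table (rows: prefixes of 'uwgkojerrdy', columns: prefixes of 'suwfkoverrtdy'):
     ε  s  u  w  f  k  o  v  e  r  r  t  d  y
  ε  0  1  2  3  4  5  6  7  8  9 10 11 12 13
  u  1  1  1  2  3  4  5  6  7  8  9 10 11 12
  w  2  2  2  1  2  3  4  5  6  7  8  9 10 11
  g  3  3  3  2  2  3  4  5  6  7  8  9 10 11
  k  4  4  4  3  3  2  3  4  5  6  7  8  9 10
  o  5  5  5  4  4  3  2  3  4  5  6  7  8  9
  j  6  6  6  5  5  4  3  3  4  5  6  7  8  9
  e  7  7  7  6  6  5  4  4  3  4  5  6  7  8
  r  8  8  8  7  7  6  5  5  4  3  4  5  6  7
  r  9  9  9  8  8  7  6  6  5  4  3  4  5  6
  d 10 10 10  9  9  8  7  7  6  5  4  4  4  5
  y 11 11 11 10 10  9  8  8  7  6  5  5  5  4
The bottom-right entry gives D[11][13] = 4, so no sequence of fewer than 4 edits works. Backtracking through the table gives one optimal edit sequence (4 edits):
  uwgkojerrdy → suwgkojerrdy (ins s @1)
  suwgkojerrdy → suwfkojerrdy (sub g→f @4)
  suwfkojerrdy → suwfkoverrdy (sub j→v @7)
  suwfkoverrdy → suwfkoverrtdy (ins t @11)
Edit distance = 4.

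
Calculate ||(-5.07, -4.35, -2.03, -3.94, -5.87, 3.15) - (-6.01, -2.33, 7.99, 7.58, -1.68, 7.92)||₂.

√(Σ(x_i - y_i)²) = √((-5.07 - (-6.01))² + (-4.35 - (-2.33))² + (-2.03 - 7.99)² + (-3.94 - 7.58)² + (-5.87 - (-1.68))² + (3.15 - 7.92)²)
= √(0.94² + (-2.02)² + (-10.02)² + (-11.52)² + (-4.19)² + (-4.77)²) = √(0.8836 + 4.0804 + 100.4004 + 132.7104 + 17.5561 + 22.7529) = √278.3838 ≈ 16.6848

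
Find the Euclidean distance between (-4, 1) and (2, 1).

√(Σ(x_i - y_i)²) = √((-4 - 2)² + (1 - 1)²)
= √((-6)² + 0²) = √(36 + 0) = √36 = 6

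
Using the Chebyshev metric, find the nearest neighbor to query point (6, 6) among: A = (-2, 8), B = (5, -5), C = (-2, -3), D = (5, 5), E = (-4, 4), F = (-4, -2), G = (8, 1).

Distances: d(A) = 8, d(B) = 11, d(C) = 9, d(D) = 1, d(E) = 10, d(F) = 10, d(G) = 5. Nearest: D = (5, 5) with distance 1.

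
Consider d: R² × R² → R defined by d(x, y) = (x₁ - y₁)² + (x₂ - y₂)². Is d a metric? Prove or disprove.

No. The squared Euclidean distance fails the triangle inequality. Counterexample: x = (0, 0), y = (2, 5), z = (4, 10). d(x,z) = 4² + 10² = 116, but d(x,y) + d(y,z) = (2² + 5²) + (2² + 5²) = 29 + 29 = 58. Since 116 > 58, the triangle inequality is violated. (Note: √d, the ordinary Euclidean distance, IS a metric.)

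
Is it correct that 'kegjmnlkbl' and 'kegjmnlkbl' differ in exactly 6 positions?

Differing positions: none. Hamming distance = 0, so the claim that d_H = 6 is false.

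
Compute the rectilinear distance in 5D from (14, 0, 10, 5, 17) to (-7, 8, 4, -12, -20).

Σ|x_i - y_i| = |14 - (-7)| + |0 - 8| + |10 - 4| + |5 - (-12)| + |17 - (-20)| = 21 + 8 + 6 + 17 + 37 = 89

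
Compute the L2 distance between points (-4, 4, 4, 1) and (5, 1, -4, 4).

(Σ|x_i - y_i|^2)^(1/2) = (|-4 - 5|^2 + |4 - 1|^2 + |4 - (-4)|^2 + |1 - 4|^2)^(1/2)
= (9^2 + 3^2 + 8^2 + 3^2)^(1/2) = (81 + 9 + 64 + 9)^(1/2) = (163)^(1/2) ≈ 12.7671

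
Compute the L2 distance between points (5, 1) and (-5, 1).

(Σ|x_i - y_i|^2)^(1/2) = (|5 - (-5)|^2 + |1 - 1|^2)^(1/2)
= (10^2 + 0^2)^(1/2) = (100 + 0)^(1/2) = (100)^(1/2) = 10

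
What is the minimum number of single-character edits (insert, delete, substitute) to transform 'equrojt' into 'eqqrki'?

Let D[i][j] be the edit distance between the first i characters of 'equrojt' and the first j characters of 'eqqrki', with D[i][0] = i, D[0][j] = j, and D[i][j] = D[i-1][j-1] if the characters match, else 1 + min(D[i-1][j], D[i][j-1], D[i-1][j-1]). Filling the table (rows: prefixes of 'equrojt', columns: prefixes of 'eqqrki'):
     ε  e  q  q  r  k  i
  ε  0  1  2  3  4  5  6
  e  1  0  1  2  3  4  5
  q  2  1  0  1  2  3  4
  u  3  2  1  1  2  3  4
  r  4  3  2  2  1  2  3
  o  5  4  3  3  2  2  3
  j  6  5  4  4  3  3  3
  t  7  6  5  5  4  4  4
The bottom-right entry gives D[7][6] = 4, so no sequence of fewer than 4 edits works. Backtracking through the table gives one optimal edit sequence (4 edits):
  equrojt → eqqrojt (sub u→q @3)
  eqqrojt → eqqrjt (del o @5)
  eqqrjt → eqqrkt (sub j→k @5)
  eqqrkt → eqqrki (sub t→i @6)
Edit distance = 4.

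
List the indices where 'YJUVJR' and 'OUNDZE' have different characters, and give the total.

Differing positions: 1, 2, 3, 4, 5, 6. Hamming distance = 6.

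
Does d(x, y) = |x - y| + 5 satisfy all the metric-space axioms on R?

No. d fails identity of indiscernibles (specifically d(x,x) = 0): d(2, 2) = |2 - 2| + 5 = 0 + 5 = 5 ≠ 0.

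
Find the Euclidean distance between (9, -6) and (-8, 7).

√(Σ(x_i - y_i)²) = √((9 - (-8))² + (-6 - 7)²)
= √(17² + (-13)²) = √(289 + 169) = √458 ≈ 21.4009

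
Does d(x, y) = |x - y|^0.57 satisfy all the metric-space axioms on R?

Yes. With 0 < p = 0.57 ≤ 1, d(x,y) = |x-y|^0.57 is a metric on R. Non-negativity and symmetry are immediate; |x-y|^0.57 = 0 ⟺ |x-y| = 0 ⟺ x = y. For the triangle inequality, the function t ↦ t^0.57 is subadditive on [0,∞) when p ≤ 1, so |x-z|^0.57 ≤ (|x-y| + |y-z|)^0.57 ≤ |x-y|^0.57 + |y-z|^0.57.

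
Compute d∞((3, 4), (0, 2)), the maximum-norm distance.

max(|x_i - y_i|) = max(|3 - 0|, |4 - 2|) = max(3, 2) = 3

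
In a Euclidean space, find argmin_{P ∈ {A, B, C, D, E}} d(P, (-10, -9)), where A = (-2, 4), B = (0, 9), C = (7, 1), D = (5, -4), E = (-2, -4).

Distances: d(A) ≈ 15.2643, d(B) ≈ 20.5913, d(C) ≈ 19.7231, d(D) ≈ 15.8114, d(E) ≈ 9.434. Nearest: E = (-2, -4) with distance 9.434.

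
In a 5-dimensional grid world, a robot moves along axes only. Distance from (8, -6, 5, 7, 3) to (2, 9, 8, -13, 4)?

Σ|x_i - y_i| = |8 - 2| + |-6 - 9| + |5 - 8| + |7 - (-13)| + |3 - 4| = 6 + 15 + 3 + 20 + 1 = 45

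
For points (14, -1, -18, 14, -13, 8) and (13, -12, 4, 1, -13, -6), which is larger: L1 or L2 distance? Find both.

L1 = |14 - 13| + |-1 - (-12)| + |-18 - 4| + |14 - 1| + |-13 - (-13)| + |8 - (-6)| = 1 + 11 + 22 + 13 + 0 + 14 = 61
L2 = √(1² + 11² + 22² + 13² + 0² + 14²) = √971 ≈ 31.1609
L1 ≥ L2 always (equality iff movement is along one axis); L1 > L2 here.
Ratio L1/L2 = 61/√971 ≈ 1.9576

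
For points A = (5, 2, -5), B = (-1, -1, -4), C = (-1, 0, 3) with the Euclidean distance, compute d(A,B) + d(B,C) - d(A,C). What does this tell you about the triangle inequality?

d(A,B) = √(6² + 3² + 1²) = √46 ≈ 6.7823, d(B,C) = √(0² + 1² + 7²) = √50 ≈ 7.0711, d(A,C) = √(6² + 2² + 8²) = √104 ≈ 10.198.
d(A,B) + d(B,C) - d(A,C) = 6.7823 + 7.0711 - 10.198 = 13.8534 - 10.198 = 3.6554 (to 4 decimal places). This is ≥ 0, so the triangle inequality holds for these points.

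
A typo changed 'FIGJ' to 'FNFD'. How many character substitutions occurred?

Differing positions: 2, 3, 4. Hamming distance = 3.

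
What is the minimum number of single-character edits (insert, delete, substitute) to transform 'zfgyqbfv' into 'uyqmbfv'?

Let D[i][j] be the edit distance between the first i characters of 'zfgyqbfv' and the first j characters of 'uyqmbfv', with D[i][0] = i, D[0][j] = j, and D[i][j] = D[i-1][j-1] if the characters match, else 1 + min(D[i-1][j], D[i][j-1], D[i-1][j-1]). Filling the table (rows: prefixes of 'zfgyqbfv', columns: prefixes of 'uyqmbfv'):
     ε  u  y  q  m  b  f  v
  ε  0  1  2  3  4  5  6  7
  z  1  1  2  3  4  5  6  7
  f  2  2  2  3  4  5  5  6
  g  3  3  3  3  4  5  6  6
  y  4  4  3  4  4  5  6  7
  q  5  5  4  3  4  5  6  7
  b  6  6  5  4  4  4  5  6
  f  7  7  6  5  5  5  4  5
  v  8  8  7  6  6  6  5  4
The bottom-right entry gives D[8][7] = 4, so no sequence of fewer than 4 edits works. Backtracking through the table gives one optimal edit sequence (4 edits):
  zfgyqbfv → fgyqbfv (del z @1)
  fgyqbfv → gyqbfv (del f @1)
  gyqbfv → uyqbfv (sub g→u @1)
  uyqbfv → uyqmbfv (ins m @4)
Edit distance = 4.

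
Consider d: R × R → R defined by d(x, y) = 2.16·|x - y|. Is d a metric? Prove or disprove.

Yes. Since |x - y| is a metric on R and 2.16 > 0, the positive scalar multiple 2.16·|x - y| is also a metric: scaling by a positive constant preserves non-negativity, identity (d=0 ⟺ |x-y|=0 ⟺ x=y), symmetry, and the triangle inequality.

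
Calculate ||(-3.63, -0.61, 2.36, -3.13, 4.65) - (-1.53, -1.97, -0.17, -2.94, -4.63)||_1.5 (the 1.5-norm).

(Σ|x_i - y_i|^1.5)^(1/1.5) = (|-3.63 - (-1.53)|^1.5 + |-0.61 - (-1.97)|^1.5 + |2.36 - (-0.17)|^1.5 + |-3.13 - (-2.94)|^1.5 + |4.65 - (-4.63)|^1.5)^(1/1.5)
= (2.1^1.5 + 1.36^1.5 + 2.53^1.5 + 0.19^1.5 + 9.28^1.5)^(1/1.5) ≈ (3.0432 + 1.586 + 4.0242 + 0.0828 + 28.2697)^(1/1.5) = (37.0059)^(1/1.5) ≈ 11.1049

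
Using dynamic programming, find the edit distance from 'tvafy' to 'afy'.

Let D[i][j] be the edit distance between the first i characters of 'tvafy' and the first j characters of 'afy', with D[i][0] = i, D[0][j] = j, and D[i][j] = D[i-1][j-1] if the characters match, else 1 + min(D[i-1][j], D[i][j-1], D[i-1][j-1]). Filling the table (rows: prefixes of 'tvafy', columns: prefixes of 'afy'):
     ε  a  f  y
  ε  0  1  2  3
  t  1  1  2  3
  v  2  2  2  3
  a  3  2  3  3
  f  4  3  2  3
  y  5  4  3  2
The bottom-right entry gives D[5][3] = 2, so no sequence of fewer than 2 edits works. Backtracking through the table gives one optimal edit sequence (2 edits):
  tvafy → vafy (del t @1)
  vafy → afy (del v @1)
Edit distance = 2.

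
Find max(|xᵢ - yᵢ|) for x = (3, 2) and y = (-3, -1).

max(|x_i - y_i|) = max(|3 - (-3)|, |2 - (-1)|) = max(6, 3) = 6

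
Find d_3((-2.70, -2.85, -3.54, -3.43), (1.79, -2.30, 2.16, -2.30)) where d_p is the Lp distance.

(Σ|x_i - y_i|^3)^(1/3) = (|-2.7 - 1.79|^3 + |-2.85 - (-2.3)|^3 + |-3.54 - 2.16|^3 + |-3.43 - (-2.3)|^3)^(1/3)
= (4.49^3 + 0.55^3 + 5.7^3 + 1.13^3)^(1/3) ≈ (90.5188 + 0.1664 + 185.193 + 1.4429)^(1/3) = (277.3211)^(1/3) ≈ 6.5212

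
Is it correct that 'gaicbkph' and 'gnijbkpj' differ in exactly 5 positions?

Differing positions: 2, 4, 8. Hamming distance = 3, so the claim that d_H = 5 is false.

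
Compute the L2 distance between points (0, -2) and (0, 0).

(Σ|x_i - y_i|^2)^(1/2) = (|0 - 0|^2 + |-2 - 0|^2)^(1/2)
= (0^2 + 2^2)^(1/2) = (0 + 4)^(1/2) = (4)^(1/2) = 2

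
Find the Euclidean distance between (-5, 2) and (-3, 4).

√(Σ(x_i - y_i)²) = √((-5 - (-3))² + (2 - 4)²)
= √((-2)² + (-2)²) = √(4 + 4) = √8 ≈ 2.8284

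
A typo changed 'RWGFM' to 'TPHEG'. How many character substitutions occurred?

Differing positions: 1, 2, 3, 4, 5. Hamming distance = 5.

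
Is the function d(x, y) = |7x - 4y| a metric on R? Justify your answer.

No. d fails symmetry: d(3, 5) = |7·3 - 4·5| = |1| = 1, but d(5, 3) = |7·5 - 4·3| = |23| = 23. Since 1 ≠ 23, d(x,y) ≠ d(y,x) in general.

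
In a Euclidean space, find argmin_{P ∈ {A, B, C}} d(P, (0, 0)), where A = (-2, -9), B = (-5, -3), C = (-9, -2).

Distances: d(A) ≈ 9.2195, d(B) ≈ 5.831, d(C) ≈ 9.2195. Nearest: B = (-5, -3) with distance 5.831.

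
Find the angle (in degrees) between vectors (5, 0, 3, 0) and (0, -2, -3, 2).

With u = (5, 0, 3, 0), v = (0, -2, -3, 2):
u·v = 5·0 + 0·(-2) + 3·(-3) + 0·2 = 0 + 0 + (-9) + 0 = -9.
|u| = √(5² + 0² + 3² + 0²) = √34, |v| = √(0² + (-2)² + (-3)² + 2²) = √17, so |u||v| = √(34·17) = √578.
cos θ = (u·v)/(|u||v|) = -9/√578 ≈ -0.374351
θ = arccos(-0.374351) ≈ 111.98°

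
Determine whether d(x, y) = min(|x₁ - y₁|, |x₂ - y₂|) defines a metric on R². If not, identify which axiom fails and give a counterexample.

No. d fails identity of indiscernibles: take x = (4, 0) and y = (4, 3). Then d(x,y) = min(|4 - 4|, |0 - 3|) = min(0, 3) = 0, yet x ≠ y.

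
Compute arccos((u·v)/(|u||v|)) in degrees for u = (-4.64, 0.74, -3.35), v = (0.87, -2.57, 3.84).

With u = (-4.64, 0.74, -3.35), v = (0.87, -2.57, 3.84):
u·v = (-4.64)·0.87 + 0.74·(-2.57) + (-3.35)·3.84 = (-4.0368) + (-1.9018) + (-12.864) = -18.8026.
|u| = √((-4.64)² + 0.74² + (-3.35)²) = √(21.5296 + 0.5476 + 11.2225) = √33.2997, |v| = √(0.87² + (-2.57)² + 3.84²) = √(0.7569 + 6.6049 + 14.7456) = √22.1074.
cos θ = (u·v)/(|u||v|) = -18.8026/(√33.2997·√22.1074) ≈ -0.692993
θ = arccos(-0.692993) ≈ 133.87°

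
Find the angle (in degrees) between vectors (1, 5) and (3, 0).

With u = (1, 5), v = (3, 0):
u·v = 1·3 + 5·0 = 3 + 0 = 3.
|u| = √(1² + 5²) = √26, |v| = √(3² + 0²) = √9, so |u||v| = √(26·9) = √234.
cos θ = (u·v)/(|u||v|) = 3/√234 ≈ 0.196116
θ = arccos(0.196116) ≈ 78.69°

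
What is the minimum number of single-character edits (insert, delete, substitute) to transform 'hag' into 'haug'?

Let D[i][j] be the edit distance between the first i characters of 'hag' and the first j characters of 'haug', with D[i][0] = i, D[0][j] = j, and D[i][j] = D[i-1][j-1] if the characters match, else 1 + min(D[i-1][j], D[i][j-1], D[i-1][j-1]). Filling the table (rows: prefixes of 'hag', columns: prefixes of 'haug'):
     ε  h  a  u  g
  ε  0  1  2  3  4
  h  1  0  1  2  3
  a  2  1  0  1  2
  g  3  2  1  1  1
The bottom-right entry gives D[3][4] = 1, so no sequence of fewer than 1 edit works. Backtracking through the table gives one optimal edit sequence (1 edit):
  hag → haug (ins u @3)
Edit distance = 1.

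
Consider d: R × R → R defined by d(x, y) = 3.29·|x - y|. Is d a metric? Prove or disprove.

Yes. Since |x - y| is a metric on R and 3.29 > 0, the positive scalar multiple 3.29·|x - y| is also a metric: scaling by a positive constant preserves non-negativity, identity (d=0 ⟺ |x-y|=0 ⟺ x=y), symmetry, and the triangle inequality.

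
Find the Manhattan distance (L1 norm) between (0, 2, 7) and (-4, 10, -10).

Σ|x_i - y_i| = |0 - (-4)| + |2 - 10| + |7 - (-10)| = 4 + 8 + 17 = 29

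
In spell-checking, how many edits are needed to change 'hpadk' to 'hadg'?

Let D[i][j] be the edit distance between the first i characters of 'hpadk' and the first j characters of 'hadg', with D[i][0] = i, D[0][j] = j, and D[i][j] = D[i-1][j-1] if the characters match, else 1 + min(D[i-1][j], D[i][j-1], D[i-1][j-1]). Filling the table (rows: prefixes of 'hpadk', columns: prefixes of 'hadg'):
     ε  h  a  d  g
  ε  0  1  2  3  4
  h  1  0  1  2  3
  p  2  1  1  2  3
  a  3  2  1  2  3
  d  4  3  2  1  2
  k  5  4  3  2  2
The bottom-right entry gives D[5][4] = 2, so no sequence of fewer than 2 edits works. Backtracking through the table gives one optimal edit sequence (2 edits):
  hpadk → hadk (del p @2)
  hadk → hadg (sub k→g @4)
Edit distance = 2.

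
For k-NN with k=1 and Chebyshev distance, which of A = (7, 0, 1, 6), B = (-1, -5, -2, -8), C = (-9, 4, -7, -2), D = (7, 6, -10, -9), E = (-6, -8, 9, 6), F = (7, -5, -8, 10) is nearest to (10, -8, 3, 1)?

Distances: d(A) = 8, d(B) = 11, d(C) = 19, d(D) = 14, d(E) = 16, d(F) = 11. Nearest: A = (7, 0, 1, 6) with distance 8.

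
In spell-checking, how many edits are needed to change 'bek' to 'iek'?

Let D[i][j] be the edit distance between the first i characters of 'bek' and the first j characters of 'iek', with D[i][0] = i, D[0][j] = j, and D[i][j] = D[i-1][j-1] if the characters match, else 1 + min(D[i-1][j], D[i][j-1], D[i-1][j-1]). Filling the table (rows: prefixes of 'bek', columns: prefixes of 'iek'):
     ε  i  e  k
  ε  0  1  2  3
  b  1  1  2  3
  e  2  2  1  2
  k  3  3  2  1
The bottom-right entry gives D[3][3] = 1, so no sequence of fewer than 1 edit works. Backtracking through the table gives one optimal edit sequence (1 edit):
  bek → iek (sub b→i @1)
Edit distance = 1.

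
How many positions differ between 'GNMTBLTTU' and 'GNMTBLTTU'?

Differing positions: none. Hamming distance = 0.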